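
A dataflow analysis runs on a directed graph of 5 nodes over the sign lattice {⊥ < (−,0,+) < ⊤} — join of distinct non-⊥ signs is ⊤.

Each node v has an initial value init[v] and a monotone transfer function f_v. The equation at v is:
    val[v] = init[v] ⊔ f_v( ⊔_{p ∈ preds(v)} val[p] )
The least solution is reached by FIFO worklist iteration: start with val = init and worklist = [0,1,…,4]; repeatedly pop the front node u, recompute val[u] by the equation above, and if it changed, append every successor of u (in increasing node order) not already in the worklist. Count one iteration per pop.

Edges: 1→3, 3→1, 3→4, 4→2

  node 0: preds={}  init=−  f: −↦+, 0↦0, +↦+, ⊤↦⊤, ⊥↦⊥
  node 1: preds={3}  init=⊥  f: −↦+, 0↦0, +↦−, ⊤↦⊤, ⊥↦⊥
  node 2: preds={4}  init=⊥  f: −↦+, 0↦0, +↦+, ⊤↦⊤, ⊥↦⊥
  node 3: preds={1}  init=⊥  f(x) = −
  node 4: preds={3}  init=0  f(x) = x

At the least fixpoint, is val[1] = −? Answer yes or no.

no

Trace (8 dequeues):
  [1] u=0 | in ⊥ | out − | ==
  [2] u=1 | in ⊥ | out ⊥ | ==
  [3] u=2 | in 0 | out 0 | prev ⊥ | push {}
  [4] u=3 | in ⊥ | out − | prev ⊥ | push {1}
  [5] u=4 | in − | out ⊤ | prev 0 | push {2}
  [6] u=1 | in − | out + | prev ⊥ | push {3}
  [7] u=2 | in ⊤ | out ⊤ | prev 0 | push {}
  [8] u=3 | in + | out − | ==

Converged values:
  [0] −
  [1] +
  [2] ⊤
  [3] −
  [4] ⊤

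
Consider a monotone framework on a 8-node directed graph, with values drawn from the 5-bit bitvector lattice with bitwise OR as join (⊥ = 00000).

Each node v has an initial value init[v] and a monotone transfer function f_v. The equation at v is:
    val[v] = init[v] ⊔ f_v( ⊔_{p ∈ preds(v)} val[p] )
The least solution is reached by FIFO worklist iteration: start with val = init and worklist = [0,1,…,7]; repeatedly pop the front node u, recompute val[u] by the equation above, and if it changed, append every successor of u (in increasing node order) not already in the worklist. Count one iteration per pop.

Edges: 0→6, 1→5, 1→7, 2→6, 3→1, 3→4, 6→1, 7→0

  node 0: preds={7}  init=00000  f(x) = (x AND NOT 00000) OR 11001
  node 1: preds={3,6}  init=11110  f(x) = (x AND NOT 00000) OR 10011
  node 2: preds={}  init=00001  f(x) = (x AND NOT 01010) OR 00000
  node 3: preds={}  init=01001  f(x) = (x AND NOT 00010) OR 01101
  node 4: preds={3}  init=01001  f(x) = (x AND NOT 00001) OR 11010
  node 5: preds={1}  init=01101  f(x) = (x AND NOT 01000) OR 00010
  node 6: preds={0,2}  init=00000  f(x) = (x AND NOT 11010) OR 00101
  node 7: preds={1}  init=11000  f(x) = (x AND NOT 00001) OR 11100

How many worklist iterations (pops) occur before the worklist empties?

Iteration log — 11 steps:
  step 1. node 0  ⊔preds=11000  new=11001  old=00000  +wl: 
  step 2. node 1  ⊔preds=01001  new=11111  old=11110  +wl: 
  step 3. node 2  ⊔preds=00000  new=00001  stable
  step 4. node 3  ⊔preds=00000  new=01101  old=01001  +wl: 1
  step 5. node 4  ⊔preds=01101  new=11111  old=01001  +wl: 
  step 6. node 5  ⊔preds=11111  new=11111  old=01101  +wl: 
  step 7. node 6  ⊔preds=11001  new=00101  old=00000  +wl: 
  step 8. node 7  ⊔preds=11111  new=11110  old=11000  +wl: 0
  step 9. node 1  ⊔preds=01101  new=11111  stable
  step 10. node 0  ⊔preds=11110  new=11111  old=11001  +wl: 6
  step 11. node 6  ⊔preds=11111  new=00101  stable

Least fixpoint reached:
  node 0: 11111
  node 1: 11111
  node 2: 00001
  node 3: 01101
  node 4: 11111
  node 5: 11111
  node 6: 00101
  node 7: 11110

11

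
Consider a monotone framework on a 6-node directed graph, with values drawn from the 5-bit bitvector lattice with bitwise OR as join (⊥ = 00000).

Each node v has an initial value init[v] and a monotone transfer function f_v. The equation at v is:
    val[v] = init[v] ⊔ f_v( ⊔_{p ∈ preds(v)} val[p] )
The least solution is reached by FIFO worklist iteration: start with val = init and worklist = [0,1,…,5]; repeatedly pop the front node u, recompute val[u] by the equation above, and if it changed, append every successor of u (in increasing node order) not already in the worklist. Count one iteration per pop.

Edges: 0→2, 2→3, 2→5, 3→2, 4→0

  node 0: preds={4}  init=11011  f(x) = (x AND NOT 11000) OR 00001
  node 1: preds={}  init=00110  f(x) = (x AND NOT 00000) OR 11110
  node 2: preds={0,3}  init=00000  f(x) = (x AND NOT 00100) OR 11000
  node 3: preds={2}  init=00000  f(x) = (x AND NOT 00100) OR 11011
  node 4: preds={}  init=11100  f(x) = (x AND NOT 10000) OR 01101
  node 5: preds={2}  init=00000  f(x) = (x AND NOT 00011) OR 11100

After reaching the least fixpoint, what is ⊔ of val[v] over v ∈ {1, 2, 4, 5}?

11111

Worklist (8 pops):
  #1 pop 0: in=11100 → 11111 (was 11011); enqueue []
  #2 pop 1: in=00000 → 11110 (was 00110); enqueue []
  #3 pop 2: in=11111 → 11011 (was 00000); enqueue []
  #4 pop 3: in=11011 → 11011 (was 00000); enqueue [2]
  #5 pop 4: in=00000 → 11101 (was 11100); enqueue [0]
  #6 pop 5: in=11011 → 11100 (was 00000); enqueue []
  #7 pop 2: in=11111 → 11011 (no change)
  #8 pop 0: in=11101 → 11111 (no change)

Fixpoint:
  val[0] = 11111
  val[1] = 11110
  val[2] = 11011
  val[3] = 11011
  val[4] = 11101
  val[5] = 11100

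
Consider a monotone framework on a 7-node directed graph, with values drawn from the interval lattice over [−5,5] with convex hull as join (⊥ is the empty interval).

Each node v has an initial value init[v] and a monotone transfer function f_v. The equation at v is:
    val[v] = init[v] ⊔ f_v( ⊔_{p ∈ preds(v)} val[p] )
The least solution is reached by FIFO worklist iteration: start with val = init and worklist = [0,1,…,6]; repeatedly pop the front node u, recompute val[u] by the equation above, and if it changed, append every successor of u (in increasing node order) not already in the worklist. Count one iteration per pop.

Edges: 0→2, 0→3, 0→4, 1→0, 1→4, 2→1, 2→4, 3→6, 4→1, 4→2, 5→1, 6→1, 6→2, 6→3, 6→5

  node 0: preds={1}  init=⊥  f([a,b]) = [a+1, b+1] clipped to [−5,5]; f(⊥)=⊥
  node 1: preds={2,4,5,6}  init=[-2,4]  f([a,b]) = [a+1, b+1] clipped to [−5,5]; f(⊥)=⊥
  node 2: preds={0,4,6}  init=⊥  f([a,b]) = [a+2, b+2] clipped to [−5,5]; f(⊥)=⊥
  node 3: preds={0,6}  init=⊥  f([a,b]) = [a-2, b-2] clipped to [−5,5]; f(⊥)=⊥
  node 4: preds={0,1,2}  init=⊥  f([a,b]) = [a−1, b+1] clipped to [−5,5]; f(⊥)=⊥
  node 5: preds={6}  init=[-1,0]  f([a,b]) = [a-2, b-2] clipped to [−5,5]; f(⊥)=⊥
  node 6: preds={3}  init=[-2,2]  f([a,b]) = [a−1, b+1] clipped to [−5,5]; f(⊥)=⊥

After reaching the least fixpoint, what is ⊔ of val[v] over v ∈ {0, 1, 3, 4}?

Worklist (17 pops):
  #1 pop 0: in=[-2,4] → [-1,5] (was ⊥); enqueue []
  #2 pop 1: in=[-2,2] → [-2,4] (no change)
  #3 pop 2: in=[-2,5] → [0,5] (was ⊥); enqueue [1]
  #4 pop 3: in=[-2,5] → [-4,3] (was ⊥); enqueue []
  #5 pop 4: in=[-2,5] → [-3,5] (was ⊥); enqueue [2]
  #6 pop 5: in=[-2,2] → [-4,0] (was [-1,0]); enqueue []
  #7 pop 6: in=[-4,3] → [-5,4] (was [-2,2]); enqueue [3,5]
  #8 pop 1: in=[-5,5] → [-4,5] (was [-2,4]); enqueue [0,4]
  #9 pop 2: in=[-5,5] → [-3,5] (was [0,5]); enqueue [1]
  #10 pop 3: in=[-5,5] → [-5,3] (was [-4,3]); enqueue [6]
  #11 pop 5: in=[-5,4] → [-5,2] (was [-4,0]); enqueue []
  #12 pop 0: in=[-4,5] → [-3,5] (was [-1,5]); enqueue [2,3]
  #13 pop 4: in=[-4,5] → [-5,5] (was [-3,5]); enqueue []
  #14 pop 1: in=[-5,5] → [-4,5] (no change)
  #15 pop 6: in=[-5,3] → [-5,4] (no change)
  #16 pop 2: in=[-5,5] → [-3,5] (no change)
  #17 pop 3: in=[-5,5] → [-5,3] (no change)

Fixpoint:
  val[0] = [-3,5]
  val[1] = [-4,5]
  val[2] = [-3,5]
  val[3] = [-5,3]
  val[4] = [-5,5]
  val[5] = [-5,2]
  val[6] = [-5,4]

[-5,5]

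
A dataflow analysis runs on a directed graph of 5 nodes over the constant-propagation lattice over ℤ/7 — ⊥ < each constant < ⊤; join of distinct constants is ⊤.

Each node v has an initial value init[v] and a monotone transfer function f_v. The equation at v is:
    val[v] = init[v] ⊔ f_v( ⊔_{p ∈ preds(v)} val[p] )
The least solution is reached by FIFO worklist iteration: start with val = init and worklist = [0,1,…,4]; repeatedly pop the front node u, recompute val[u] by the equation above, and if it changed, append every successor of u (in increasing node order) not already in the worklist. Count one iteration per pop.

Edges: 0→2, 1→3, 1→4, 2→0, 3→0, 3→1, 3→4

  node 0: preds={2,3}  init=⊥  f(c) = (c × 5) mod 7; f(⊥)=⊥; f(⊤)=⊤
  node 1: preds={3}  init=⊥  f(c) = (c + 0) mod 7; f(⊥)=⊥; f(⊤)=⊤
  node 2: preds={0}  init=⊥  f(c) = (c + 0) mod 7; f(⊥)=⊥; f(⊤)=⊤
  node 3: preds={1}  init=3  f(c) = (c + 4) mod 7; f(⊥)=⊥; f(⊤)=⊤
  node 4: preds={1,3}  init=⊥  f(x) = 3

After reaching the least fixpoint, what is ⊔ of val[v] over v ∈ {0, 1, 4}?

⊤

Worklist (11 pops):
  #1 pop 0: in=3 → 1 (was ⊥); enqueue []
  #2 pop 1: in=3 → 3 (was ⊥); enqueue []
  #3 pop 2: in=1 → 1 (was ⊥); enqueue [0]
  #4 pop 3: in=3 → ⊤ (was 3); enqueue [1]
  #5 pop 4: in=⊤ → 3 (was ⊥); enqueue []
  #6 pop 0: in=⊤ → ⊤ (was 1); enqueue [2]
  #7 pop 1: in=⊤ → ⊤ (was 3); enqueue [3,4]
  #8 pop 2: in=⊤ → ⊤ (was 1); enqueue [0]
  #9 pop 3: in=⊤ → ⊤ (no change)
  #10 pop 4: in=⊤ → 3 (no change)
  #11 pop 0: in=⊤ → ⊤ (no change)

Fixpoint:
  val[0] = ⊤
  val[1] = ⊤
  val[2] = ⊤
  val[3] = ⊤
  val[4] = 3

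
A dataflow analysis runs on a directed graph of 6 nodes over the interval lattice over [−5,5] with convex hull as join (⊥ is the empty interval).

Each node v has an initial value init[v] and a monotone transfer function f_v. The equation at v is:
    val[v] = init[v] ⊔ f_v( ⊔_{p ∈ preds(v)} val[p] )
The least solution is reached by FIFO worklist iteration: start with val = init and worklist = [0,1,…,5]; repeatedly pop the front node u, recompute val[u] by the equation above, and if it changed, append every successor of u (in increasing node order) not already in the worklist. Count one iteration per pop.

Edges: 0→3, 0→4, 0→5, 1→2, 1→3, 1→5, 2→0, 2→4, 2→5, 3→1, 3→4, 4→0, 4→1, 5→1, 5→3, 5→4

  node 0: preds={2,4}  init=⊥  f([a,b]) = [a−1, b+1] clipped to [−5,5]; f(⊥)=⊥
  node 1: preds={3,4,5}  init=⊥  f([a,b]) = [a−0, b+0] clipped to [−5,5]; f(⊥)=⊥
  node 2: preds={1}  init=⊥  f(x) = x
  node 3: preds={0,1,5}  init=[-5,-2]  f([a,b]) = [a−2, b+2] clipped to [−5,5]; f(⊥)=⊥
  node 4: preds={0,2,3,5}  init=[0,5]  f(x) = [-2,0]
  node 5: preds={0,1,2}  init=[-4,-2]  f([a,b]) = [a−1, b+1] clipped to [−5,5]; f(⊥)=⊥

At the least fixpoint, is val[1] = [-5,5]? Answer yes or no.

Iteration log — 11 steps:
  step 1. node 0  ⊔preds=[0,5]  new=[-1,5]  old=⊥  +wl: 
  step 2. node 1  ⊔preds=[-5,5]  new=[-5,5]  old=⊥  +wl: 
  step 3. node 2  ⊔preds=[-5,5]  new=[-5,5]  old=⊥  +wl: 0
  step 4. node 3  ⊔preds=[-5,5]  new=[-5,5]  old=[-5,-2]  +wl: 1
  step 5. node 4  ⊔preds=[-5,5]  new=[-2,5]  old=[0,5]  +wl: 
  step 6. node 5  ⊔preds=[-5,5]  new=[-5,5]  old=[-4,-2]  +wl: 3,4
  step 7. node 0  ⊔preds=[-5,5]  new=[-5,5]  old=[-1,5]  +wl: 5
  step 8. node 1  ⊔preds=[-5,5]  new=[-5,5]  stable
  step 9. node 3  ⊔preds=[-5,5]  new=[-5,5]  stable
  step 10. node 4  ⊔preds=[-5,5]  new=[-2,5]  stable
  step 11. node 5  ⊔preds=[-5,5]  new=[-5,5]  stable

Least fixpoint reached:
  node 0: [-5,5]
  node 1: [-5,5]
  node 2: [-5,5]
  node 3: [-5,5]
  node 4: [-2,5]
  node 5: [-5,5]

yes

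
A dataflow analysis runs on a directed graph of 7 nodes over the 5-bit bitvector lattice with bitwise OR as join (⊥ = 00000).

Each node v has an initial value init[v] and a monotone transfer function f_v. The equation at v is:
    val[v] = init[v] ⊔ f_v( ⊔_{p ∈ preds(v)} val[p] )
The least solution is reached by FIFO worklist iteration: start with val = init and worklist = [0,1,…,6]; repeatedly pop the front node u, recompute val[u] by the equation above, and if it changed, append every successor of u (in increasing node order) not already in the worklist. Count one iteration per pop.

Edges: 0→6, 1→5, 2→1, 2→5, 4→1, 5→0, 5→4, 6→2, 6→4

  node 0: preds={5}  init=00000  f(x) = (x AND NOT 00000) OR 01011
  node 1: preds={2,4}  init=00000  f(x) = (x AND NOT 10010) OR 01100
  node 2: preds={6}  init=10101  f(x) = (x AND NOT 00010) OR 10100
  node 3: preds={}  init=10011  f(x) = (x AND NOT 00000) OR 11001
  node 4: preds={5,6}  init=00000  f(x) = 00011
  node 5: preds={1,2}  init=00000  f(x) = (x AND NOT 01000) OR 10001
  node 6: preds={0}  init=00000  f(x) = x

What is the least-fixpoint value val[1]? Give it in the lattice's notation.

01101

Worklist (16 pops):
  #1 pop 0: in=00000 → 01011 (was 00000); enqueue []
  #2 pop 1: in=10101 → 01101 (was 00000); enqueue []
  #3 pop 2: in=00000 → 10101 (no change)
  #4 pop 3: in=00000 → 11011 (was 10011); enqueue []
  #5 pop 4: in=00000 → 00011 (was 00000); enqueue [1]
  #6 pop 5: in=11101 → 10101 (was 00000); enqueue [0,4]
  #7 pop 6: in=01011 → 01011 (was 00000); enqueue [2]
  #8 pop 1: in=10111 → 01101 (no change)
  #9 pop 0: in=10101 → 11111 (was 01011); enqueue [6]
  #10 pop 4: in=11111 → 00011 (no change)
  #11 pop 2: in=01011 → 11101 (was 10101); enqueue [1,5]
  #12 pop 6: in=11111 → 11111 (was 01011); enqueue [2,4]
  #13 pop 1: in=11111 → 01101 (no change)
  #14 pop 5: in=11101 → 10101 (no change)
  #15 pop 2: in=11111 → 11101 (no change)
  #16 pop 4: in=11111 → 00011 (no change)

Fixpoint:
  val[0] = 11111
  val[1] = 01101
  val[2] = 11101
  val[3] = 11011
  val[4] = 00011
  val[5] = 10101
  val[6] = 11111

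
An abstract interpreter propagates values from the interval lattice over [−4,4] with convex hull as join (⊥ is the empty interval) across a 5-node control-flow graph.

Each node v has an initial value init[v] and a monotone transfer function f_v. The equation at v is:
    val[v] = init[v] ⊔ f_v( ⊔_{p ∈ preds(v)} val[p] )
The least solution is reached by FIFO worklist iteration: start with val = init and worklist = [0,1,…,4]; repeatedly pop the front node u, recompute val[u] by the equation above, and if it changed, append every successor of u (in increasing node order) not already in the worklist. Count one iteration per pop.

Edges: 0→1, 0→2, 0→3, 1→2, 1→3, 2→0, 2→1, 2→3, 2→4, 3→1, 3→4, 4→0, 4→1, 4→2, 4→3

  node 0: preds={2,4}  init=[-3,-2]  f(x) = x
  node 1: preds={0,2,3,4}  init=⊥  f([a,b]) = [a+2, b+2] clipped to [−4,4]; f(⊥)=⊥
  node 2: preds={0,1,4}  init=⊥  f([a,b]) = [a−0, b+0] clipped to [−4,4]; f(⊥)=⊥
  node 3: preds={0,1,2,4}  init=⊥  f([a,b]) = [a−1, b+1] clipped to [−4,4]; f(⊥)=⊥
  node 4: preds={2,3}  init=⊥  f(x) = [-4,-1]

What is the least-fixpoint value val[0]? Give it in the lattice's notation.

Trace (19 dequeues):
  [1] u=0 | in ⊥ | out [-3,-2] | ==
  [2] u=1 | in [-3,-2] | out [-1,0] | prev ⊥ | push {}
  [3] u=2 | in [-3,0] | out [-3,0] | prev ⊥ | push {0,1}
  [4] u=3 | in [-3,0] | out [-4,1] | prev ⊥ | push {}
  [5] u=4 | in [-4,1] | out [-4,-1] | prev ⊥ | push {2,3}
  [6] u=0 | in [-4,0] | out [-4,0] | prev [-3,-2] | push {}
  [7] u=1 | in [-4,1] | out [-2,3] | prev [-1,0] | push {}
  [8] u=2 | in [-4,3] | out [-4,3] | prev [-3,0] | push {0,1,4}
  [9] u=3 | in [-4,3] | out [-4,4] | prev [-4,1] | push {}
  [10] u=0 | in [-4,3] | out [-4,3] | prev [-4,0] | push {2,3}
  [11] u=1 | in [-4,4] | out [-2,4] | prev [-2,3] | push {}
  [12] u=4 | in [-4,4] | out [-4,-1] | ==
  [13] u=2 | in [-4,4] | out [-4,4] | prev [-4,3] | push {0,1,4}
  [14] u=3 | in [-4,4] | out [-4,4] | ==
  [15] u=0 | in [-4,4] | out [-4,4] | prev [-4,3] | push {2,3}
  [16] u=1 | in [-4,4] | out [-2,4] | ==
  [17] u=4 | in [-4,4] | out [-4,-1] | ==
  [18] u=2 | in [-4,4] | out [-4,4] | ==
  [19] u=3 | in [-4,4] | out [-4,4] | ==

Converged values:
  [0] [-4,4]
  [1] [-2,4]
  [2] [-4,4]
  [3] [-4,4]
  [4] [-4,-1]

[-4,4]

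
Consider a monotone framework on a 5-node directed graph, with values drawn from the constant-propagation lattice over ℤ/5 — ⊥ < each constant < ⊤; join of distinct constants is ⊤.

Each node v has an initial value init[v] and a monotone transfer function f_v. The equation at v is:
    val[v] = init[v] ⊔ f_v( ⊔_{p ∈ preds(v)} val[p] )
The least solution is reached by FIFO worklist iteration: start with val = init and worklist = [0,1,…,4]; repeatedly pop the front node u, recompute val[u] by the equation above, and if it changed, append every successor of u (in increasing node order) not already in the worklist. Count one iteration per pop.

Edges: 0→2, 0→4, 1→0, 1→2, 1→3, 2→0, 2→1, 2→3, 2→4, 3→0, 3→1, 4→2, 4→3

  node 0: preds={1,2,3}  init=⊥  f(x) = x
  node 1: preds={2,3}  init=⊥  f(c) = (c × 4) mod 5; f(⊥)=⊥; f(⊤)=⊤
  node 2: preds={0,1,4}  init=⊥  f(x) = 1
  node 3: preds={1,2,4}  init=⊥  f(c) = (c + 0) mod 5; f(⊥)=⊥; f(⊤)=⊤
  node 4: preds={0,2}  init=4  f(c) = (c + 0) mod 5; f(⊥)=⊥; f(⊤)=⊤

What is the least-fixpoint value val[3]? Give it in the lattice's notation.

Iteration log — 11 steps:
  step 1. node 0  ⊔preds=⊥  new=⊥  stable
  step 2. node 1  ⊔preds=⊥  new=⊥  stable
  step 3. node 2  ⊔preds=4  new=1  old=⊥  +wl: 0,1
  step 4. node 3  ⊔preds=⊤  new=⊤  old=⊥  +wl: 
  step 5. node 4  ⊔preds=1  new=⊤  old=4  +wl: 2,3
  step 6. node 0  ⊔preds=⊤  new=⊤  old=⊥  +wl: 4
  step 7. node 1  ⊔preds=⊤  new=⊤  old=⊥  +wl: 0
  step 8. node 2  ⊔preds=⊤  new=1  stable
  step 9. node 3  ⊔preds=⊤  new=⊤  stable
  step 10. node 4  ⊔preds=⊤  new=⊤  stable
  step 11. node 0  ⊔preds=⊤  new=⊤  stable

Least fixpoint reached:
  node 0: ⊤
  node 1: ⊤
  node 2: 1
  node 3: ⊤
  node 4: ⊤

⊤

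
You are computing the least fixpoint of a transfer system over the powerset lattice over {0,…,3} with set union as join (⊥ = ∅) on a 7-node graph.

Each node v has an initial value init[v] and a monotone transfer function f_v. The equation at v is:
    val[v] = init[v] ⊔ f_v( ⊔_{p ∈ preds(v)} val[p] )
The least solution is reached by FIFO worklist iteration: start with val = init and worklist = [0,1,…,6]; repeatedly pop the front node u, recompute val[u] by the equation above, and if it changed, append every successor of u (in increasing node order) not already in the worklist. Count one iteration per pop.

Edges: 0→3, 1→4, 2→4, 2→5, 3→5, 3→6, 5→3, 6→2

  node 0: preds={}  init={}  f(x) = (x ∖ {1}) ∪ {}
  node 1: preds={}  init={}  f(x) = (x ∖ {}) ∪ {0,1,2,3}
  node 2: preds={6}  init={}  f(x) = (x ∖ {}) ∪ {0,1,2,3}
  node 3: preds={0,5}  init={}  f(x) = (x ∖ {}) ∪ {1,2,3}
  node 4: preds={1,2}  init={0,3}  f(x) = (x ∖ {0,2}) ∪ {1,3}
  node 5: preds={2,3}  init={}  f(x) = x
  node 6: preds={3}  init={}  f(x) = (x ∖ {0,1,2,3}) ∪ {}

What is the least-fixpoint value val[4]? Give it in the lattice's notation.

{0,1,3}

Worklist (10 pops):
  #1 pop 0: in={} → {} (no change)
  #2 pop 1: in={} → {0,1,2,3} (was {}); enqueue []
  #3 pop 2: in={} → {0,1,2,3} (was {}); enqueue []
  #4 pop 3: in={} → {1,2,3} (was {}); enqueue []
  #5 pop 4: in={0,1,2,3} → {0,1,3} (was {0,3}); enqueue []
  #6 pop 5: in={0,1,2,3} → {0,1,2,3} (was {}); enqueue [3]
  #7 pop 6: in={1,2,3} → {} (no change)
  #8 pop 3: in={0,1,2,3} → {0,1,2,3} (was {1,2,3}); enqueue [5,6]
  #9 pop 5: in={0,1,2,3} → {0,1,2,3} (no change)
  #10 pop 6: in={0,1,2,3} → {} (no change)

Fixpoint:
  val[0] = {}
  val[1] = {0,1,2,3}
  val[2] = {0,1,2,3}
  val[3] = {0,1,2,3}
  val[4] = {0,1,3}
  val[5] = {0,1,2,3}
  val[6] = {}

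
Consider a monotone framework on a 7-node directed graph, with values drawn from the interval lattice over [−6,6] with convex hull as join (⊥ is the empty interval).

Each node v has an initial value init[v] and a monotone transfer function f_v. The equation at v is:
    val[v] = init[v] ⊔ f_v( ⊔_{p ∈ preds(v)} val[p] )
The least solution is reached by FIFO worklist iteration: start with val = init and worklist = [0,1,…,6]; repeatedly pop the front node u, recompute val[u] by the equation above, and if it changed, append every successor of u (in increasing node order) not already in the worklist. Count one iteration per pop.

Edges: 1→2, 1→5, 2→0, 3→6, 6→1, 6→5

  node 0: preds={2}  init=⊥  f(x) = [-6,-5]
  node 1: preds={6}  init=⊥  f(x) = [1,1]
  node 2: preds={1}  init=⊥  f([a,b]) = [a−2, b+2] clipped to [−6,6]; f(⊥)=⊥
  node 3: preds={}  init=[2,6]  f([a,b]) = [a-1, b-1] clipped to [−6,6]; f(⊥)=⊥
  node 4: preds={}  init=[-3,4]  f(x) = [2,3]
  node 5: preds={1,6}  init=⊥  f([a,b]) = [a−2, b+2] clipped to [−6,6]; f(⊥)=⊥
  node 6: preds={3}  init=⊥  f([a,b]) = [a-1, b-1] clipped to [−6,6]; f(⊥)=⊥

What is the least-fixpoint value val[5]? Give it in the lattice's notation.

Worklist (10 pops):
  #1 pop 0: in=⊥ → [-6,-5] (was ⊥); enqueue []
  #2 pop 1: in=⊥ → [1,1] (was ⊥); enqueue []
  #3 pop 2: in=[1,1] → [-1,3] (was ⊥); enqueue [0]
  #4 pop 3: in=⊥ → [2,6] (no change)
  #5 pop 4: in=⊥ → [-3,4] (no change)
  #6 pop 5: in=[1,1] → [-1,3] (was ⊥); enqueue []
  #7 pop 6: in=[2,6] → [1,5] (was ⊥); enqueue [1,5]
  #8 pop 0: in=[-1,3] → [-6,-5] (no change)
  #9 pop 1: in=[1,5] → [1,1] (no change)
  #10 pop 5: in=[1,5] → [-1,6] (was [-1,3]); enqueue []

Fixpoint:
  val[0] = [-6,-5]
  val[1] = [1,1]
  val[2] = [-1,3]
  val[3] = [2,6]
  val[4] = [-3,4]
  val[5] = [-1,6]
  val[6] = [1,5]

[-1,6]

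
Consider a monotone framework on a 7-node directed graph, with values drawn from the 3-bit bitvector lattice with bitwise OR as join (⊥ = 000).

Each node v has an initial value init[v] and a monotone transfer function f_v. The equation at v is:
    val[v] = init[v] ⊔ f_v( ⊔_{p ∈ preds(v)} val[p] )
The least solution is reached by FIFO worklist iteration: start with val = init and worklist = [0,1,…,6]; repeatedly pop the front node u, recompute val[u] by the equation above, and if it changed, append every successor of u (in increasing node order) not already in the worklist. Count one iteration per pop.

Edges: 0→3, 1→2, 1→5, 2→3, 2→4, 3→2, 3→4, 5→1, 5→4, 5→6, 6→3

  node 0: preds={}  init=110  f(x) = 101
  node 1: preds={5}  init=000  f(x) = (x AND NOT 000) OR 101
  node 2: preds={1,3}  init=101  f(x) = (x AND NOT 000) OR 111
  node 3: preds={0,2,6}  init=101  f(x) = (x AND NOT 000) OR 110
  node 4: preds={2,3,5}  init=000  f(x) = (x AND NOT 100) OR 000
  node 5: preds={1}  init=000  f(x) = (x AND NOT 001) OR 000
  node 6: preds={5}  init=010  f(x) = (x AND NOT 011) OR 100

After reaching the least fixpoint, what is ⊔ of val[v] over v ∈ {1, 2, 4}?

111

Worklist (11 pops):
  #1 pop 0: in=000 → 111 (was 110); enqueue []
  #2 pop 1: in=000 → 101 (was 000); enqueue []
  #3 pop 2: in=101 → 111 (was 101); enqueue []
  #4 pop 3: in=111 → 111 (was 101); enqueue [2]
  #5 pop 4: in=111 → 011 (was 000); enqueue []
  #6 pop 5: in=101 → 100 (was 000); enqueue [1,4]
  #7 pop 6: in=100 → 110 (was 010); enqueue [3]
  #8 pop 2: in=111 → 111 (no change)
  #9 pop 1: in=100 → 101 (no change)
  #10 pop 4: in=111 → 011 (no change)
  #11 pop 3: in=111 → 111 (no change)

Fixpoint:
  val[0] = 111
  val[1] = 101
  val[2] = 111
  val[3] = 111
  val[4] = 011
  val[5] = 100
  val[6] = 110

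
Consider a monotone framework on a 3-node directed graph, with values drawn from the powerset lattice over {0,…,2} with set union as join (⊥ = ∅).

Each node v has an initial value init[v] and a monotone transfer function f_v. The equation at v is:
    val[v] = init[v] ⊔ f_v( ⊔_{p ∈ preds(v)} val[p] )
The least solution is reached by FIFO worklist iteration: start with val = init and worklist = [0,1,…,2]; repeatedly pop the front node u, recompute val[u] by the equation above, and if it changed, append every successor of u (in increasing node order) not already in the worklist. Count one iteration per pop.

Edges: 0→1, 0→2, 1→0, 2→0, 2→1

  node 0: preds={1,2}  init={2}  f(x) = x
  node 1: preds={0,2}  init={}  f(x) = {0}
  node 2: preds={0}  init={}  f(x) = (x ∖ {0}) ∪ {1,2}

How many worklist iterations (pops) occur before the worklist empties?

6

Trace (6 dequeues):
  [1] u=0 | in {} | out {2} | ==
  [2] u=1 | in {2} | out {0} | prev {} | push {0}
  [3] u=2 | in {2} | out {1,2} | prev {} | push {1}
  [4] u=0 | in {0,1,2} | out {0,1,2} | prev {2} | push {2}
  [5] u=1 | in {0,1,2} | out {0} | ==
  [6] u=2 | in {0,1,2} | out {1,2} | ==

Converged values:
  [0] {0,1,2}
  [1] {0}
  [2] {1,2}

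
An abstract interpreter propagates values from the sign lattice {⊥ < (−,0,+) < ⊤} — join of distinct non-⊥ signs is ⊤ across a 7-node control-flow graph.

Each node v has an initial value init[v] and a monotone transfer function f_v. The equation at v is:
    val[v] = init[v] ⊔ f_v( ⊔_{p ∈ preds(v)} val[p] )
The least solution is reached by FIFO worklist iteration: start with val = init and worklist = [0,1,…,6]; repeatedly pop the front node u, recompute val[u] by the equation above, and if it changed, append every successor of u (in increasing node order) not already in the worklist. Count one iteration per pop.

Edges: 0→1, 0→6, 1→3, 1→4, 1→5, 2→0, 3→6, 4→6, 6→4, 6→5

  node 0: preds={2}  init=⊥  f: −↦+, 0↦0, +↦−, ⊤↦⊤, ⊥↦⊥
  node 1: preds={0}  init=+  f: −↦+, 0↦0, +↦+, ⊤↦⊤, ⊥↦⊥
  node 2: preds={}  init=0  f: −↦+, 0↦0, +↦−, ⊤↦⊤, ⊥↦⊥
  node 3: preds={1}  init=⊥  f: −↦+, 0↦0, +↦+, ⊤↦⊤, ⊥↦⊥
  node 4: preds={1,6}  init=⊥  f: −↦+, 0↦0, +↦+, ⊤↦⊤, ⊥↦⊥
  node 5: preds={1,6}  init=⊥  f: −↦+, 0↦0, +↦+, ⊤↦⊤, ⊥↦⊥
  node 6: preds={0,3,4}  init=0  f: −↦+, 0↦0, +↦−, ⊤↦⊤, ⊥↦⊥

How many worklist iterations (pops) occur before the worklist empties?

9

Worklist (9 pops):
  #1 pop 0: in=0 → 0 (was ⊥); enqueue []
  #2 pop 1: in=0 → ⊤ (was +); enqueue []
  #3 pop 2: in=⊥ → 0 (no change)
  #4 pop 3: in=⊤ → ⊤ (was ⊥); enqueue []
  #5 pop 4: in=⊤ → ⊤ (was ⊥); enqueue []
  #6 pop 5: in=⊤ → ⊤ (was ⊥); enqueue []
  #7 pop 6: in=⊤ → ⊤ (was 0); enqueue [4,5]
  #8 pop 4: in=⊤ → ⊤ (no change)
  #9 pop 5: in=⊤ → ⊤ (no change)

Fixpoint:
  val[0] = 0
  val[1] = ⊤
  val[2] = 0
  val[3] = ⊤
  val[4] = ⊤
  val[5] = ⊤
  val[6] = ⊤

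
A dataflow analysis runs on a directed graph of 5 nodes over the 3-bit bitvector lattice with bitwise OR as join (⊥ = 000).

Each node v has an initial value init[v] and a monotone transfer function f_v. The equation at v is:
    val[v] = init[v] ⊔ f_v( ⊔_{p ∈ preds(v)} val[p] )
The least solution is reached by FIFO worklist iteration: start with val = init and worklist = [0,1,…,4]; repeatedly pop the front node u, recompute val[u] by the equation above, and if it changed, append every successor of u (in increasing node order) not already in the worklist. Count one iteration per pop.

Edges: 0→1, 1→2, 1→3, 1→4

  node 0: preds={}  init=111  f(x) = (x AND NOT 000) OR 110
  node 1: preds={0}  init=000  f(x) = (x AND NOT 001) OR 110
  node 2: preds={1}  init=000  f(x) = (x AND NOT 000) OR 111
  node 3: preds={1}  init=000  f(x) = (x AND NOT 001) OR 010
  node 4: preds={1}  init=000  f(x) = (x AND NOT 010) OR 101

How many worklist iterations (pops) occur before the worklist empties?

Trace (5 dequeues):
  [1] u=0 | in 000 | out 111 | ==
  [2] u=1 | in 111 | out 110 | prev 000 | push {}
  [3] u=2 | in 110 | out 111 | prev 000 | push {}
  [4] u=3 | in 110 | out 110 | prev 000 | push {}
  [5] u=4 | in 110 | out 101 | prev 000 | push {}

Converged values:
  [0] 111
  [1] 110
  [2] 111
  [3] 110
  [4] 101

5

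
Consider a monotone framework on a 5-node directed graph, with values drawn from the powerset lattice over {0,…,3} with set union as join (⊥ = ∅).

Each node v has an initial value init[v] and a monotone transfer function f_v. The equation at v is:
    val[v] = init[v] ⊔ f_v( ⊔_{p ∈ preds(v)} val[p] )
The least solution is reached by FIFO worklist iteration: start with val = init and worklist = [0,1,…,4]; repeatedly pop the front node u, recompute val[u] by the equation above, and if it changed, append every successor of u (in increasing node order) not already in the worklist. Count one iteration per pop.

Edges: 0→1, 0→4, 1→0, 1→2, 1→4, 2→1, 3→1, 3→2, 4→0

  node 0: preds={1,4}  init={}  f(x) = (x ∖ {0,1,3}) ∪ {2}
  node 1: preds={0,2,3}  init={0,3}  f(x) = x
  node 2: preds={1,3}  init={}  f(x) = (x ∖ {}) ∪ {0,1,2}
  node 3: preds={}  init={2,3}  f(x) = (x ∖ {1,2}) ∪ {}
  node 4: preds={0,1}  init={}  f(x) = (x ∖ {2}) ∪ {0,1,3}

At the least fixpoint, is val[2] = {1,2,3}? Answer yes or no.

Iteration log — 10 steps:
  step 1. node 0  ⊔preds={0,3}  new={2}  old={}  +wl: 
  step 2. node 1  ⊔preds={2,3}  new={0,2,3}  old={0,3}  +wl: 0
  step 3. node 2  ⊔preds={0,2,3}  new={0,1,2,3}  old={}  +wl: 1
  step 4. node 3  ⊔preds={}  new={2,3}  stable
  step 5. node 4  ⊔preds={0,2,3}  new={0,1,3}  old={}  +wl: 
  step 6. node 0  ⊔preds={0,1,2,3}  new={2}  stable
  step 7. node 1  ⊔preds={0,1,2,3}  new={0,1,2,3}  old={0,2,3}  +wl: 0,2,4
  step 8. node 0  ⊔preds={0,1,2,3}  new={2}  stable
  step 9. node 2  ⊔preds={0,1,2,3}  new={0,1,2,3}  stable
  step 10. node 4  ⊔preds={0,1,2,3}  new={0,1,3}  stable

Least fixpoint reached:
  node 0: {2}
  node 1: {0,1,2,3}
  node 2: {0,1,2,3}
  node 3: {2,3}
  node 4: {0,1,3}

no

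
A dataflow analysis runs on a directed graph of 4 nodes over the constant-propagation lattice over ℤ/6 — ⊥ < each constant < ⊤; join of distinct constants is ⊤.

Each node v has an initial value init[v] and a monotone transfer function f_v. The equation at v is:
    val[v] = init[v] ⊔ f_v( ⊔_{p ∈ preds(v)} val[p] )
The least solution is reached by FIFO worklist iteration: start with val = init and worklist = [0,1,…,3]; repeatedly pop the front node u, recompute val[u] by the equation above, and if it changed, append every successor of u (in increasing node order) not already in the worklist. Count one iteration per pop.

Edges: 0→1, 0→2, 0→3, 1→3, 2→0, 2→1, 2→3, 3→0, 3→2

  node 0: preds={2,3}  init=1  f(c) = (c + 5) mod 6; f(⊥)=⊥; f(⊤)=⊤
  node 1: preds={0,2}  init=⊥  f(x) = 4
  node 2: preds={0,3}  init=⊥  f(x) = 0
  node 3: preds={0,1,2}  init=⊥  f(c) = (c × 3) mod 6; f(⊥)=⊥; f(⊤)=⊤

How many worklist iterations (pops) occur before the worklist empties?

8

Trace (8 dequeues):
  [1] u=0 | in ⊥ | out 1 | ==
  [2] u=1 | in 1 | out 4 | prev ⊥ | push {}
  [3] u=2 | in 1 | out 0 | prev ⊥ | push {0,1}
  [4] u=3 | in ⊤ | out ⊤ | prev ⊥ | push {2}
  [5] u=0 | in ⊤ | out ⊤ | prev 1 | push {3}
  [6] u=1 | in ⊤ | out 4 | ==
  [7] u=2 | in ⊤ | out 0 | ==
  [8] u=3 | in ⊤ | out ⊤ | ==

Converged values:
  [0] ⊤
  [1] 4
  [2] 0
  [3] ⊤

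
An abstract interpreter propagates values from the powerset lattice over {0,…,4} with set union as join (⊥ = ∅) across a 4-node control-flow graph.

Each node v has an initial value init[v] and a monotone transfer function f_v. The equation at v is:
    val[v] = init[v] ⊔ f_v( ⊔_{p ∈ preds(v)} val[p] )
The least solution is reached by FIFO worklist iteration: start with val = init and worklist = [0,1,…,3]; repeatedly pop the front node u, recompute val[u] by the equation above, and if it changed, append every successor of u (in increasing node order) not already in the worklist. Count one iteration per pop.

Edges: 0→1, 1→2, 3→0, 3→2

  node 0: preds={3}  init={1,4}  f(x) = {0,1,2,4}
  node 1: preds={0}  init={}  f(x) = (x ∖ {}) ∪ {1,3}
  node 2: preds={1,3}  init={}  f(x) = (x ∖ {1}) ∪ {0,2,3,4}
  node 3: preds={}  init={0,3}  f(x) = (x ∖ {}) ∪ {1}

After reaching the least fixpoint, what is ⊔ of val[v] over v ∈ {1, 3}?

Iteration log — 6 steps:
  step 1. node 0  ⊔preds={0,3}  new={0,1,2,4}  old={1,4}  +wl: 
  step 2. node 1  ⊔preds={0,1,2,4}  new={0,1,2,3,4}  old={}  +wl: 
  step 3. node 2  ⊔preds={0,1,2,3,4}  new={0,2,3,4}  old={}  +wl: 
  step 4. node 3  ⊔preds={}  new={0,1,3}  old={0,3}  +wl: 0,2
  step 5. node 0  ⊔preds={0,1,3}  new={0,1,2,4}  stable
  step 6. node 2  ⊔preds={0,1,2,3,4}  new={0,2,3,4}  stable

Least fixpoint reached:
  node 0: {0,1,2,4}
  node 1: {0,1,2,3,4}
  node 2: {0,2,3,4}
  node 3: {0,1,3}

{0,1,2,3,4}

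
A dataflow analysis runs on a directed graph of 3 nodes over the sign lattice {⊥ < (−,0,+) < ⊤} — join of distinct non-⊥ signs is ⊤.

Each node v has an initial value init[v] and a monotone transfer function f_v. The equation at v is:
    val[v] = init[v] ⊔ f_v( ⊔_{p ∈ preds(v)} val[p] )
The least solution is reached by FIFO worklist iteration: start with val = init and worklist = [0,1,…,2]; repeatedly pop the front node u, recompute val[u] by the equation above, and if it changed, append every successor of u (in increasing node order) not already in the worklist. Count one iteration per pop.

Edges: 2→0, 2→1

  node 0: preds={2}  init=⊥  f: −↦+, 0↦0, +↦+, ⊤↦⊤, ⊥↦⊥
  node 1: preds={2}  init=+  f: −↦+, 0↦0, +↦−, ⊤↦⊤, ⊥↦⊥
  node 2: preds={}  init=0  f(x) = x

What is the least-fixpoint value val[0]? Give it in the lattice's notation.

Trace (3 dequeues):
  [1] u=0 | in 0 | out 0 | prev ⊥ | push {}
  [2] u=1 | in 0 | out ⊤ | prev + | push {}
  [3] u=2 | in ⊥ | out 0 | ==

Converged values:
  [0] 0
  [1] ⊤
  [2] 0

0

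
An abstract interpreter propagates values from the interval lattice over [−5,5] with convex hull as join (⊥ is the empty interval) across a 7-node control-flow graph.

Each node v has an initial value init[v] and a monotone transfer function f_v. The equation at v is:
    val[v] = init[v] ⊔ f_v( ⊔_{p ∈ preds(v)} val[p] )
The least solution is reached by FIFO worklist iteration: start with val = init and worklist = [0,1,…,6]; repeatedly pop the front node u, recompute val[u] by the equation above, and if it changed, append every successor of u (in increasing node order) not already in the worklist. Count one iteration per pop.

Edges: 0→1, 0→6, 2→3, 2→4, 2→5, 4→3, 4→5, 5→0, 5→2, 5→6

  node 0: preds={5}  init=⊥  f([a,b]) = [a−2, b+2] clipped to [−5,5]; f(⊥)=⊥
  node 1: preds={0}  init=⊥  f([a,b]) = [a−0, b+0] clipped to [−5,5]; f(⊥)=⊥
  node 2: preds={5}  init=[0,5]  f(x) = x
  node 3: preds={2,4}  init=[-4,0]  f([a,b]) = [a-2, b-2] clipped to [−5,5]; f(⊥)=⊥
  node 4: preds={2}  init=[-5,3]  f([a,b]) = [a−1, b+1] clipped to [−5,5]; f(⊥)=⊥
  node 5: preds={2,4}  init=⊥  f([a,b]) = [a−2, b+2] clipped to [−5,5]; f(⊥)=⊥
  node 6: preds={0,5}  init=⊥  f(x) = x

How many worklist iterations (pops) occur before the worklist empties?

Iteration log — 15 steps:
  step 1. node 0  ⊔preds=⊥  new=⊥  stable
  step 2. node 1  ⊔preds=⊥  new=⊥  stable
  step 3. node 2  ⊔preds=⊥  new=[0,5]  stable
  step 4. node 3  ⊔preds=[-5,5]  new=[-5,3]  old=[-4,0]  +wl: 
  step 5. node 4  ⊔preds=[0,5]  new=[-5,5]  old=[-5,3]  +wl: 3
  step 6. node 5  ⊔preds=[-5,5]  new=[-5,5]  old=⊥  +wl: 0,2
  step 7. node 6  ⊔preds=[-5,5]  new=[-5,5]  old=⊥  +wl: 
  step 8. node 3  ⊔preds=[-5,5]  new=[-5,3]  stable
  step 9. node 0  ⊔preds=[-5,5]  new=[-5,5]  old=⊥  +wl: 1,6
  step 10. node 2  ⊔preds=[-5,5]  new=[-5,5]  old=[0,5]  +wl: 3,4,5
  step 11. node 1  ⊔preds=[-5,5]  new=[-5,5]  old=⊥  +wl: 
  step 12. node 6  ⊔preds=[-5,5]  new=[-5,5]  stable
  step 13. node 3  ⊔preds=[-5,5]  new=[-5,3]  stable
  step 14. node 4  ⊔preds=[-5,5]  new=[-5,5]  stable
  step 15. node 5  ⊔preds=[-5,5]  new=[-5,5]  stable

Least fixpoint reached:
  node 0: [-5,5]
  node 1: [-5,5]
  node 2: [-5,5]
  node 3: [-5,3]
  node 4: [-5,5]
  node 5: [-5,5]
  node 6: [-5,5]

15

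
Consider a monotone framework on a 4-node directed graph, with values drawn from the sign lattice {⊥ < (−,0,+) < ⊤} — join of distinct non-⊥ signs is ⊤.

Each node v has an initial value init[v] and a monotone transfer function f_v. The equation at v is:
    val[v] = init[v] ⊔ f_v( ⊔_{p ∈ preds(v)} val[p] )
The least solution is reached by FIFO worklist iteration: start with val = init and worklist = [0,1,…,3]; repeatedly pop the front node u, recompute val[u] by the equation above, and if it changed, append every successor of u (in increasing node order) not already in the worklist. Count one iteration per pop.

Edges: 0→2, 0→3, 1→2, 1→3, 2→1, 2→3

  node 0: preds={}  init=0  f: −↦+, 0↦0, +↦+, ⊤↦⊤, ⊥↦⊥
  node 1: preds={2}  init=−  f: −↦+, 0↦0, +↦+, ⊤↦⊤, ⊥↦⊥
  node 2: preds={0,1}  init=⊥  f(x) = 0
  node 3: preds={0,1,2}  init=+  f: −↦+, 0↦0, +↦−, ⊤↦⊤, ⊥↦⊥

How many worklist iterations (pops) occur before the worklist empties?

7

Iteration log — 7 steps:
  step 1. node 0  ⊔preds=⊥  new=0  stable
  step 2. node 1  ⊔preds=⊥  new=−  stable
  step 3. node 2  ⊔preds=⊤  new=0  old=⊥  +wl: 1
  step 4. node 3  ⊔preds=⊤  new=⊤  old=+  +wl: 
  step 5. node 1  ⊔preds=0  new=⊤  old=−  +wl: 2,3
  step 6. node 2  ⊔preds=⊤  new=0  stable
  step 7. node 3  ⊔preds=⊤  new=⊤  stable

Least fixpoint reached:
  node 0: 0
  node 1: ⊤
  node 2: 0
  node 3: ⊤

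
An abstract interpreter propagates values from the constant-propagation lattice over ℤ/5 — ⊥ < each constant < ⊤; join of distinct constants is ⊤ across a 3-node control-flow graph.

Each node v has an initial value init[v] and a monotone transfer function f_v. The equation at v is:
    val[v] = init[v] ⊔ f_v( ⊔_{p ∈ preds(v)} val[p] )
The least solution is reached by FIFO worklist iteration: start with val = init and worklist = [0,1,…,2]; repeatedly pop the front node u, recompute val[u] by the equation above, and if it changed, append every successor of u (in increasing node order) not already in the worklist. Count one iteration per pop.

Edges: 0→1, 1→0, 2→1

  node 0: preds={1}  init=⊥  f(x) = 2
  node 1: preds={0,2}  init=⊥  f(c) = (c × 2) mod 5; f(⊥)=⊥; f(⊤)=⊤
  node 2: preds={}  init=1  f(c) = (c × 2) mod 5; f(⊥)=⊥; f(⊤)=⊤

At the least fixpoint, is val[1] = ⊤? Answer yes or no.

Worklist (4 pops):
  #1 pop 0: in=⊥ → 2 (was ⊥); enqueue []
  #2 pop 1: in=⊤ → ⊤ (was ⊥); enqueue [0]
  #3 pop 2: in=⊥ → 1 (no change)
  #4 pop 0: in=⊤ → 2 (no change)

Fixpoint:
  val[0] = 2
  val[1] = ⊤
  val[2] = 1

yes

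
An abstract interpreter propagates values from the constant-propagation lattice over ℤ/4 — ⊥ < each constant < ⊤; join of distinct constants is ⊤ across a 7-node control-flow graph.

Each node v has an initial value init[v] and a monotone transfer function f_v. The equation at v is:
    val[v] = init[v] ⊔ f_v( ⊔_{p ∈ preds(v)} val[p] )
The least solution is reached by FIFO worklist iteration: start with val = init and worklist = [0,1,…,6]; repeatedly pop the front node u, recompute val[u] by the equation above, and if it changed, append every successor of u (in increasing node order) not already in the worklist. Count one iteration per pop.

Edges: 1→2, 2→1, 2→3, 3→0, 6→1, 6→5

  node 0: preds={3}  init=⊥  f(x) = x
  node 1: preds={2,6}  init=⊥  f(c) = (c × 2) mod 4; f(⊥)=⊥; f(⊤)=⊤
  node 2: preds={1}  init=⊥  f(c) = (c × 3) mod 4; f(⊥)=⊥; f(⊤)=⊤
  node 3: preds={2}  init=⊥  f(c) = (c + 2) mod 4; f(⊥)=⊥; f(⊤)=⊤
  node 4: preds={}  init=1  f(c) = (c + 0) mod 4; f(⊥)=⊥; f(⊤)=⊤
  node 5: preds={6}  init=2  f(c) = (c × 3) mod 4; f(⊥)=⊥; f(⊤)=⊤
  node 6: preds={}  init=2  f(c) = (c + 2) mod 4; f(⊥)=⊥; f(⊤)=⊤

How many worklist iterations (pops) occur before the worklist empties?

Worklist (13 pops):
  #1 pop 0: in=⊥ → ⊥ (no change)
  #2 pop 1: in=2 → 0 (was ⊥); enqueue []
  #3 pop 2: in=0 → 0 (was ⊥); enqueue [1]
  #4 pop 3: in=0 → 2 (was ⊥); enqueue [0]
  #5 pop 4: in=⊥ → 1 (no change)
  #6 pop 5: in=2 → 2 (no change)
  #7 pop 6: in=⊥ → 2 (no change)
  #8 pop 1: in=⊤ → ⊤ (was 0); enqueue [2]
  #9 pop 0: in=2 → 2 (was ⊥); enqueue []
  #10 pop 2: in=⊤ → ⊤ (was 0); enqueue [1,3]
  #11 pop 1: in=⊤ → ⊤ (no change)
  #12 pop 3: in=⊤ → ⊤ (was 2); enqueue [0]
  #13 pop 0: in=⊤ → ⊤ (was 2); enqueue []

Fixpoint:
  val[0] = ⊤
  val[1] = ⊤
  val[2] = ⊤
  val[3] = ⊤
  val[4] = 1
  val[5] = 2
  val[6] = 2

13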